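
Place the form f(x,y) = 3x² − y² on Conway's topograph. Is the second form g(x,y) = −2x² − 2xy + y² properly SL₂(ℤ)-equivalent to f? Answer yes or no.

D₁ = 12, D₂ = 12
river cycle of f (length 2): (-1, 2, 2), (2, 2, -1)
river cycle of g (length 2): (1, 2, -2), (-2, 2, 1)
cycles differ ⇒ inequivalent

no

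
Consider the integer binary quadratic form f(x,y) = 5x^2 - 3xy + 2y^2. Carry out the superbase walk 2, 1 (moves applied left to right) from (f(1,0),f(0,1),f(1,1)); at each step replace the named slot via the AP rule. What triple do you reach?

start (5,2,4) = (f(1,0),f(0,1),f(1,1))
replace slot 2: 2·(5+4) − 2 = 16 → (5,16,4)
replace slot 1: 2·(16+4) − 5 = 35 → (35,16,4)

35,16,4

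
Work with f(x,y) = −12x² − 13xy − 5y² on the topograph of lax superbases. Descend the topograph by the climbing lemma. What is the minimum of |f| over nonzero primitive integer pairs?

translate: b→-11 (≡13 mod 24), so (12,13,5)→(12,-11,4)
flip: (12,-11,4)→(4,11,12)
translate: b→3 (≡11 mod 8), so (4,11,12)→(4,3,5)
reduced (well bottom): (4,3,5) with a≤c, −a<b≤a
well minimum |f| = |-4| = 4 (negative-definite)

4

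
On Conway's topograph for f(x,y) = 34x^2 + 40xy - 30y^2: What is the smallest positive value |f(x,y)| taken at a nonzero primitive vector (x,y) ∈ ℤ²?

river: ρ → (-30,20,44)
river: ρ → (44,68,-6)
river: ρ → (-6,64,66)
river: ρ → (66,68,-4)
river: ρ → (-4,68,66)
river: ρ → (66,64,-6)
river: ρ → (-6,68,44)
river: ρ → (44,20,-30)
river: ρ → (-30,40,34)
river: ρ → (34,28,-36)
river: ρ → (-36,44,26)
river: ρ → (26,60,-20)
river: ρ → (-20,60,26)
river: ρ → (26,44,-36)
river: ρ → (-36,28,34)
river: ρ → (34,40,-30)
closes: descent 0, river 16
min |a| on river = 4

4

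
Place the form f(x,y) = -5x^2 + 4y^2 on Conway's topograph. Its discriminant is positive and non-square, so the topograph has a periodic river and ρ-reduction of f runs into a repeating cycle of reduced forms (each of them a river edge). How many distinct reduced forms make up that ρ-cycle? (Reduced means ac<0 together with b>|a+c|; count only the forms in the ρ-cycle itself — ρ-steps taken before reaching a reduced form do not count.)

D = 80, ⌊√D⌋ = 8
descent: ρ → (4,8,-1)  [lands on river]
river: ρ → (-1,8,4)
ρ-cycle length = 2 (tail of 1 descent step not counted)

2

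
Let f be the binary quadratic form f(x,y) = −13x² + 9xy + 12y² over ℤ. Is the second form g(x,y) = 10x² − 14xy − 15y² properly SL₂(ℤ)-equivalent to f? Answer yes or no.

D₁ = 705, D₂ = 796
discriminants differ ⇒ not SL₂(ℤ)-equivalent

no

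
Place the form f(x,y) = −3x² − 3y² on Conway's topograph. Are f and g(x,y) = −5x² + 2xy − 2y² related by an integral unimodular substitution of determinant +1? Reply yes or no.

D₁ = -36, D₂ = -36
f is negative-definite; reduce −f:
−f: reduced (well bottom): (3,0,3) with a≤c, −a<b≤a
flip sign back: reduced form of f is (-3,0,-3)
g is negative-definite; reduce −g:
−g: flip: (5,-2,2)→(2,2,5)
−g: reduced (well bottom): (2,2,5) with a≤c, −a<b≤a
flip sign back: reduced form of g is (-2,-2,-5)
reduced forms (-3, 0, -3) vs (-2, -2, -5) ⇒ inequivalent

no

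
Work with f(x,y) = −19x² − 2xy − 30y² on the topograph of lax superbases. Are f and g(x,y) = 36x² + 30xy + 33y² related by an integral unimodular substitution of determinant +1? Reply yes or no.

D₁ = -2276, D₂ = -3852
discriminants differ ⇒ not SL₂(ℤ)-equivalent

no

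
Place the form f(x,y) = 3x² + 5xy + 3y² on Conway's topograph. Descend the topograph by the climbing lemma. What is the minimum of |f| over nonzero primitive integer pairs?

translate: b→-1 (≡5 mod 6), so (3,5,3)→(3,-1,1)
flip: (3,-1,1)→(1,1,3)
reduced (well bottom): (1,1,3) with a≤c, −a<b≤a
well minimum = a = 1

1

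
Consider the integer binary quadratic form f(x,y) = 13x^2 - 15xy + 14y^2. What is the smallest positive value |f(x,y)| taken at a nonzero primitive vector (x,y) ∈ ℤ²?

translate: b→11 (≡-15 mod 26), so (13,-15,14)→(13,11,12)
flip: (13,11,12)→(12,-11,13)
reduced (well bottom): (12,-11,13) with a≤c, −a<b≤a
well minimum = a = 12

12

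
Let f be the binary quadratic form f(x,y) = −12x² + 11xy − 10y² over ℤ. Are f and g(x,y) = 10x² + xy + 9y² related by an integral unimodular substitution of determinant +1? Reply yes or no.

D₁ = -359, D₂ = -359
f is negative-definite; reduce −f:
−f: flip: (12,-11,10)→(10,11,12)
−f: translate: b→-9 (≡11 mod 20), so (10,11,12)→(10,-9,11)
−f: reduced (well bottom): (10,-9,11) with a≤c, −a<b≤a
flip sign back: reduced form of f is (-10,9,-11)
g: flip: (10,1,9)→(9,-1,10)
g: reduced (well bottom): (9,-1,10) with a≤c, −a<b≤a
reduced forms (-10, 9, -11) vs (9, -1, 10) ⇒ inequivalent

no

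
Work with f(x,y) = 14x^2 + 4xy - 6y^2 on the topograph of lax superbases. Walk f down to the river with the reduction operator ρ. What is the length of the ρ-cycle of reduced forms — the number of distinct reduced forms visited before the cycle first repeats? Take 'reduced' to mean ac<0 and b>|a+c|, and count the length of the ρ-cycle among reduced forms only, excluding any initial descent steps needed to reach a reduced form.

D = 352, ⌊√D⌋ = 18
descent: ρ → (-6,8,12)  [lands on river]
river: ρ → (12,16,-2)
river: ρ → (-2,16,12)
river: ρ → (12,8,-6)
river: ρ → (-6,16,4)
river: ρ → (4,16,-6)
ρ-cycle length = 6 (tail of 1 descent step not counted)

6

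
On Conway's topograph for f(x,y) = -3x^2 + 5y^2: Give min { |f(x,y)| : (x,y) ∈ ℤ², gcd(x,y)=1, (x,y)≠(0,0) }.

descent: ρ → (5,0,-3)
descent: ρ → (-3,6,2)  [lands on river]
river: ρ → (2,6,-3)
closes: descent 2, river 2
min |a| on river = 2

2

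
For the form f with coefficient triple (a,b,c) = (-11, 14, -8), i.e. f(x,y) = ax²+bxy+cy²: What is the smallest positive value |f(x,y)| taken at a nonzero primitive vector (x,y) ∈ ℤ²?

translate: b→8 (≡-14 mod 22), so (11,-14,8)→(11,8,5)
flip: (11,8,5)→(5,-8,11)
translate: b→2 (≡-8 mod 10), so (5,-8,11)→(5,2,8)
reduced (well bottom): (5,2,8) with a≤c, −a<b≤a
well minimum |f| = |-5| = 5 (negative-definite)

5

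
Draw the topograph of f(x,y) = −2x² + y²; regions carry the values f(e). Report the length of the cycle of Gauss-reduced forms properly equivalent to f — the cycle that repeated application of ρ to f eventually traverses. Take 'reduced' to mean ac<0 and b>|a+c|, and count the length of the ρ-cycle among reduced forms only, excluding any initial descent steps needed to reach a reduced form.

D = 8, ⌊√D⌋ = 2
descent: ρ → (1,2,-1)  [lands on river]
river: ρ → (-1,2,1)
ρ-cycle length = 2 (tail of 1 descent step not counted)

2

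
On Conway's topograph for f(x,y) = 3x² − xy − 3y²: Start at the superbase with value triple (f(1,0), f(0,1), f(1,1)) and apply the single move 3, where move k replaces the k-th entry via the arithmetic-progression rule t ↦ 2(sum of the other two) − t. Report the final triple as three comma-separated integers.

start (3,-3,-1) = (f(1,0),f(0,1),f(1,1))
replace slot 3: 2·(3+(-3)) − (-1) = 1 → (3,-3,1)

3,-3,1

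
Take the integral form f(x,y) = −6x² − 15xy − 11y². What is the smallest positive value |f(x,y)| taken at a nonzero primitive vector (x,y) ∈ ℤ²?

translate: b→3 (≡15 mod 12), so (6,15,11)→(6,3,2)
flip: (6,3,2)→(2,-3,6)
translate: b→1 (≡-3 mod 4), so (2,-3,6)→(2,1,5)
reduced (well bottom): (2,1,5) with a≤c, −a<b≤a
well minimum |f| = |-2| = 2 (negative-definite)

2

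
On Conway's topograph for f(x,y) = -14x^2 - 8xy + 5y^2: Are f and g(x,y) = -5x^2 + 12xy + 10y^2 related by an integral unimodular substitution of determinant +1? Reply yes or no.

D₁ = 344, D₂ = 344
river cycle of f (length 10): (5, 18, -1), (-1, 18, 5), (5, 12, -10), (-10, 8, 7), (7, 6, -11), (-11, 16, 2), (2, 16, -11), (-11, 6, 7), (7, 8, -10), (-10, 12, 5)
river cycle of g (length 10): (10, 8, -7), (-7, 6, 11), (11, 16, -2), (-2, 16, 11), (11, 6, -7), (-7, 8, 10), (10, 12, -5), (-5, 18, 1), (1, 18, -5), (-5, 12, 10)
cycles differ ⇒ inequivalent

no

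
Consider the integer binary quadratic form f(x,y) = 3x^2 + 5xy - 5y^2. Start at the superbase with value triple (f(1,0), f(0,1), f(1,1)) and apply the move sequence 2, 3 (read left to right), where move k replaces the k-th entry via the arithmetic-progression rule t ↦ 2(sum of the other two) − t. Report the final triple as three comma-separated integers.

start (3,-5,3) = (f(1,0),f(0,1),f(1,1))
replace slot 2: 2·(3+3) − (-5) = 17 → (3,17,3)
replace slot 3: 2·(3+17) − 3 = 37 → (3,17,37)

3,17,37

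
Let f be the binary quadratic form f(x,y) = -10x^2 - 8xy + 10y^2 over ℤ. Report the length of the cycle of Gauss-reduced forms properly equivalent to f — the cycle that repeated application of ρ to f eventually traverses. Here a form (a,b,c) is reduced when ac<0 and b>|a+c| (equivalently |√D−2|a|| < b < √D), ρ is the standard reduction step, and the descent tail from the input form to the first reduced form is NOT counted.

D = 464, ⌊√D⌋ = 21
descent: ρ → (10,8,-10)  [lands on river]
river: ρ → (-10,12,8)
river: ρ → (8,20,-2)
river: ρ → (-2,20,8)
river: ρ → (8,12,-10)
river: ρ → (-10,8,10)
river: ρ → (10,12,-8)
river: ρ → (-8,20,2)
river: ρ → (2,20,-8)
river: ρ → (-8,12,10)
ρ-cycle length = 10 (tail of 1 descent step not counted)

10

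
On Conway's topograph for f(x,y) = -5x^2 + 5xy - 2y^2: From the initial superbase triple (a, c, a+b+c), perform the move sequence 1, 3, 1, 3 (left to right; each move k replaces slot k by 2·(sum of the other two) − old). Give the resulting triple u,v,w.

start (-5,-2,-2) = (f(1,0),f(0,1),f(1,1))
replace slot 1: 2·((-2)+(-2)) − (-5) = -3 → (-3,-2,-2)
replace slot 3: 2·((-3)+(-2)) − (-2) = -8 → (-3,-2,-8)
replace slot 1: 2·((-2)+(-8)) − (-3) = -17 → (-17,-2,-8)
replace slot 3: 2·((-17)+(-2)) − (-8) = -30 → (-17,-2,-30)

-17,-2,-30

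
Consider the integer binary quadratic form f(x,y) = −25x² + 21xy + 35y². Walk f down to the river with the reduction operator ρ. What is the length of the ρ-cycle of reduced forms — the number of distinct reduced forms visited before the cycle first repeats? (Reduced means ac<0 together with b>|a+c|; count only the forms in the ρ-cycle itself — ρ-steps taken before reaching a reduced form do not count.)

D = 3941, ⌊√D⌋ = 62
river: ρ → (35,49,-11)
river: ρ → (-11,61,5)
river: ρ → (5,59,-23)
river: ρ → (-23,33,31)
river: ρ → (31,29,-25)
river: ρ → (-25,21,35)
ρ-cycle length = 6 (tail of 0 descent steps not counted)

6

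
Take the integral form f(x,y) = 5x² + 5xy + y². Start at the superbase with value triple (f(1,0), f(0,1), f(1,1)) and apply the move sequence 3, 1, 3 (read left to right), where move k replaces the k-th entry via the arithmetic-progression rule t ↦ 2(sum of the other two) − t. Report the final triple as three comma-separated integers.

start (5,1,11) = (f(1,0),f(0,1),f(1,1))
replace slot 3: 2·(5+1) − 11 = 1 → (5,1,1)
replace slot 1: 2·(1+1) − 5 = -1 → (-1,1,1)
replace slot 3: 2·((-1)+1) − 1 = -1 → (-1,1,-1)

-1,1,-1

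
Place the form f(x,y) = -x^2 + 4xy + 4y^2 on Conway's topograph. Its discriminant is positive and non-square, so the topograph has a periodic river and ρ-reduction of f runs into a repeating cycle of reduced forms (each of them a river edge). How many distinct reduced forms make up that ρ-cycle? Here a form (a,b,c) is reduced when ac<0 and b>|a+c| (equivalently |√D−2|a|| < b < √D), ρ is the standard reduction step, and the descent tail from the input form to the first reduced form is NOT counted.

D = 32, ⌊√D⌋ = 5
river: ρ → (4,4,-1)
river: ρ → (-1,4,4)
ρ-cycle length = 2 (tail of 0 descent steps not counted)

2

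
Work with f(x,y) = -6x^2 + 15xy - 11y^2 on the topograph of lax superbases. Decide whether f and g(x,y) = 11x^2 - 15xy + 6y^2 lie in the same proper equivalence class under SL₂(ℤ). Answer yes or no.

D₁ = -39, D₂ = -39
f is negative-definite; reduce −f:
−f: translate: b→-3 (≡-15 mod 12), so (6,-15,11)→(6,-3,2)
−f: flip: (6,-3,2)→(2,3,6)
−f: translate: b→-1 (≡3 mod 4), so (2,3,6)→(2,-1,5)
−f: reduced (well bottom): (2,-1,5) with a≤c, −a<b≤a
flip sign back: reduced form of f is (-2,1,-5)
g: translate: b→7 (≡-15 mod 22), so (11,-15,6)→(11,7,2)
g: flip: (11,7,2)→(2,-7,11)
g: translate: b→1 (≡-7 mod 4), so (2,-7,11)→(2,1,5)
g: reduced (well bottom): (2,1,5) with a≤c, −a<b≤a
reduced forms (-2, 1, -5) vs (2, 1, 5) ⇒ inequivalent

no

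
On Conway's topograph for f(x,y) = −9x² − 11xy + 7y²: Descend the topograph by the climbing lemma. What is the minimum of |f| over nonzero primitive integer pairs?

descent: ρ → (7,11,-9)  [lands on river]
river: ρ → (-9,7,9)
river: ρ → (9,11,-7)
river: ρ → (-7,17,3)
river: ρ → (3,19,-1)
river: ρ → (-1,19,3)
river: ρ → (3,17,-7)
river: ρ → (-7,11,9)
river: ρ → (9,7,-9)
river: ρ → (-9,11,7)
river: ρ → (7,17,-3)
river: ρ → (-3,19,1)
river: ρ → (1,19,-3)
river: ρ → (-3,17,7)
closes: descent 1, river 14
min |a| on river = 1

1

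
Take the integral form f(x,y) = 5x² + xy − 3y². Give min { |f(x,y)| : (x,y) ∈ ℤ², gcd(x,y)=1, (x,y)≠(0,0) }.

descent: ρ → (-3,5,3)  [lands on river]
river: ρ → (3,7,-1)
river: ρ → (-1,7,3)
river: ρ → (3,5,-3)
river: ρ → (-3,7,1)
river: ρ → (1,7,-3)
closes: descent 1, river 6
min |a| on river = 1

1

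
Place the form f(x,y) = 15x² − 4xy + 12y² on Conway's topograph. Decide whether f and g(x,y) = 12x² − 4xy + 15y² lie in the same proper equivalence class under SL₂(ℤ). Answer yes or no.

D₁ = -704, D₂ = -704
f: flip: (15,-4,12)→(12,4,15)
f: reduced (well bottom): (12,4,15) with a≤c, −a<b≤a
g: reduced (well bottom): (12,-4,15) with a≤c, −a<b≤a
reduced forms (12, 4, 15) vs (12, -4, 15) ⇒ inequivalent

no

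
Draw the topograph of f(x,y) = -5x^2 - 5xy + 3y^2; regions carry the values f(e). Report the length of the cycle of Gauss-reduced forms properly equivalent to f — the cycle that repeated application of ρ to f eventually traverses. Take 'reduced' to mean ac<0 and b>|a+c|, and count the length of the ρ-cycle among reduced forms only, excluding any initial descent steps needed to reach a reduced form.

D = 85, ⌊√D⌋ = 9
descent: ρ → (3,5,-5)  [lands on river]
river: ρ → (-5,5,3)
river: ρ → (3,7,-3)
river: ρ → (-3,5,5)
river: ρ → (5,5,-3)
river: ρ → (-3,7,3)
ρ-cycle length = 6 (tail of 1 descent step not counted)

6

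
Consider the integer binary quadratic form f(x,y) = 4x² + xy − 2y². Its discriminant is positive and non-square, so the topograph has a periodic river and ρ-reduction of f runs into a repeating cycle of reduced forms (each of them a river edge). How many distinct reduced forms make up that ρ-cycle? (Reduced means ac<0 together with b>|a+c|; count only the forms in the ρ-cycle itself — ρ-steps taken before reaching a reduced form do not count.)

D = 33, ⌊√D⌋ = 5
descent: ρ → (-2,3,3)  [lands on river]
river: ρ → (3,3,-2)
river: ρ → (-2,5,1)
river: ρ → (1,5,-2)
ρ-cycle length = 4 (tail of 1 descent step not counted)

4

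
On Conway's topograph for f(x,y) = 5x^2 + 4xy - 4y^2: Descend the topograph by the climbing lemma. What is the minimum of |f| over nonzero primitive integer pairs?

river: ρ → (-4,4,5)
river: ρ → (5,6,-3)
river: ρ → (-3,6,5)
river: ρ → (5,4,-4)
closes: descent 0, river 4
min |a| on river = 3

3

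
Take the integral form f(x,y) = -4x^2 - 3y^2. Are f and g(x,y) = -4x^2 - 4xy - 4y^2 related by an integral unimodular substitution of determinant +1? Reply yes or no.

D₁ = -48, D₂ = -48
f is negative-definite; reduce −f:
−f: flip: (4,0,3)→(3,0,4)
−f: reduced (well bottom): (3,0,4) with a≤c, −a<b≤a
flip sign back: reduced form of f is (-3,0,-4)
g is negative-definite; reduce −g:
−g: reduced (well bottom): (4,4,4) with a≤c, −a<b≤a
flip sign back: reduced form of g is (-4,-4,-4)
reduced forms (-3, 0, -4) vs (-4, -4, -4) ⇒ inequivalent

no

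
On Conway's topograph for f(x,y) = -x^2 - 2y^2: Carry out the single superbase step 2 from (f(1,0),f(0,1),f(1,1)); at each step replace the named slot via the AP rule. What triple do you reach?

start (-1,-2,-3) = (f(1,0),f(0,1),f(1,1))
replace slot 2: 2·((-1)+(-3)) − (-2) = -6 → (-1,-6,-3)

-1,-6,-3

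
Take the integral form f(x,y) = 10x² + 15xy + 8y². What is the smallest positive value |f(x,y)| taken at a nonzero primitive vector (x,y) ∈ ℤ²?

translate: b→-5 (≡15 mod 20), so (10,15,8)→(10,-5,3)
flip: (10,-5,3)→(3,5,10)
translate: b→-1 (≡5 mod 6), so (3,5,10)→(3,-1,8)
reduced (well bottom): (3,-1,8) with a≤c, −a<b≤a
well minimum = a = 3

3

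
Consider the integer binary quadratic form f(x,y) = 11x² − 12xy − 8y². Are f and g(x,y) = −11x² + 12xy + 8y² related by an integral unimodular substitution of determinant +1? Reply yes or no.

D₁ = 496, D₂ = 496
river cycle of f (length 16): (-8, 12, 11), (11, 10, -9), (-9, 8, 12), (12, 16, -5), (-5, 14, 15), (15, 16, -4), (-4, 16, 15), (15, 14, -5), (-5, 16, 12), (12, 8, -9), … (6 more)
river cycle of g (length 16): (8, 20, -3), (-3, 22, 1), (1, 22, -3), (-3, 20, 8), (8, 12, -11), (-11, 10, 9), (9, 8, -12), (-12, 16, 5), (5, 14, -15), (-15, 16, 4), … (6 more)
cycles differ ⇒ inequivalent

no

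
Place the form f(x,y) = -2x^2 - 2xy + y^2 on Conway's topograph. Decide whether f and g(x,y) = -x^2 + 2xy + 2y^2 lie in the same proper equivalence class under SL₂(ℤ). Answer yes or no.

D₁ = 12, D₂ = 12
river cycle of f (length 2): (1, 2, -2), (-2, 2, 1)
river cycle of g (length 2): (2, 2, -1), (-1, 2, 2)
cycles differ ⇒ inequivalent

no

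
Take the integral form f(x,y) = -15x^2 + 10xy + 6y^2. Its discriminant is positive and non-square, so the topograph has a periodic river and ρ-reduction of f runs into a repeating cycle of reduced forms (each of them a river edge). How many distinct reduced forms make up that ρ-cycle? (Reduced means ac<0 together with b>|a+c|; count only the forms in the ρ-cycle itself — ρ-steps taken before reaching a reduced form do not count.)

D = 460, ⌊√D⌋ = 21
river: ρ → (6,14,-11)
river: ρ → (-11,8,9)
river: ρ → (9,10,-10)
river: ρ → (-10,10,9)
river: ρ → (9,8,-11)
river: ρ → (-11,14,6)
river: ρ → (6,10,-15)
river: ρ → (-15,20,1)
river: ρ → (1,20,-15)
river: ρ → (-15,10,6)
ρ-cycle length = 10 (tail of 0 descent steps not counted)

10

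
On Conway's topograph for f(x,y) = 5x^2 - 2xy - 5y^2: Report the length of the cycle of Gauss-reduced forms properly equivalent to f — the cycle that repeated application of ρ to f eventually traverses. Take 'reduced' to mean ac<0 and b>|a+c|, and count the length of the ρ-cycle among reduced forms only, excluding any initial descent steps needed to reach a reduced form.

D = 104, ⌊√D⌋ = 10
descent: ρ → (-5,2,5)  [lands on river]
river: ρ → (5,8,-2)
river: ρ → (-2,8,5)
river: ρ → (5,2,-5)
river: ρ → (-5,8,2)
river: ρ → (2,8,-5)
ρ-cycle length = 6 (tail of 1 descent step not counted)

6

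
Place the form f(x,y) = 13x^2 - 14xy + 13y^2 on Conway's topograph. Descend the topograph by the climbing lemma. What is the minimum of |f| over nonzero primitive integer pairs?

translate: b→12 (≡-14 mod 26), so (13,-14,13)→(13,12,12)
flip: (13,12,12)→(12,-12,13)
translate: b→12 (≡-12 mod 24), so (12,-12,13)→(12,12,13)
reduced (well bottom): (12,12,13) with a≤c, −a<b≤a
well minimum = a = 12

12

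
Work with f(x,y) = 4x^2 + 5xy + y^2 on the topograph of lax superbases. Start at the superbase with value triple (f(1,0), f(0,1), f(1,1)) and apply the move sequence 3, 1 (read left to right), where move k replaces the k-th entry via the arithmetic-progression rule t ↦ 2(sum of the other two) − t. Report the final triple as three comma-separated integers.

start (4,1,10) = (f(1,0),f(0,1),f(1,1))
replace slot 3: 2·(4+1) − 10 = 0 → (4,1,0)
replace slot 1: 2·(1+0) − 4 = -2 → (-2,1,0)

-2,1,0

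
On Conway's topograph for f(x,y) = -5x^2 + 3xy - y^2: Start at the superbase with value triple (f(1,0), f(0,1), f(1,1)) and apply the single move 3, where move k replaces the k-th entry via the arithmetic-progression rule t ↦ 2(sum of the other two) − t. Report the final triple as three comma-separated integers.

start (-5,-1,-3) = (f(1,0),f(0,1),f(1,1))
replace slot 3: 2·((-5)+(-1)) − (-3) = -9 → (-5,-1,-9)

-5,-1,-9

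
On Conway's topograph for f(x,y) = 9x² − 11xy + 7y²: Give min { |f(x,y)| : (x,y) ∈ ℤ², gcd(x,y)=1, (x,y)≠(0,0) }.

translate: b→7 (≡-11 mod 18), so (9,-11,7)→(9,7,5)
flip: (9,7,5)→(5,-7,9)
translate: b→3 (≡-7 mod 10), so (5,-7,9)→(5,3,7)
reduced (well bottom): (5,3,7) with a≤c, −a<b≤a
well minimum = a = 5

5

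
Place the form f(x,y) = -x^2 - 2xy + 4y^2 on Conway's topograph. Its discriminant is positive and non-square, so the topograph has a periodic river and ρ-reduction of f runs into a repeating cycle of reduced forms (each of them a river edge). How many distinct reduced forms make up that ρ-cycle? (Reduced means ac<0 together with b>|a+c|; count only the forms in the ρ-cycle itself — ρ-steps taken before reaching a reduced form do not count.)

D = 20, ⌊√D⌋ = 4
descent: ρ → (4,2,-1)
descent: ρ → (-1,4,1)  [lands on river]
river: ρ → (1,4,-1)
ρ-cycle length = 2 (tail of 2 descent steps not counted)

2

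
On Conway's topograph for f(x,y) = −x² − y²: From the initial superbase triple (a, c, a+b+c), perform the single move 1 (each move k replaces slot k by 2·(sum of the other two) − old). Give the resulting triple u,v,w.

start (-1,-1,-2) = (f(1,0),f(0,1),f(1,1))
replace slot 1: 2·((-1)+(-2)) − (-1) = -5 → (-5,-1,-2)

-5,-1,-2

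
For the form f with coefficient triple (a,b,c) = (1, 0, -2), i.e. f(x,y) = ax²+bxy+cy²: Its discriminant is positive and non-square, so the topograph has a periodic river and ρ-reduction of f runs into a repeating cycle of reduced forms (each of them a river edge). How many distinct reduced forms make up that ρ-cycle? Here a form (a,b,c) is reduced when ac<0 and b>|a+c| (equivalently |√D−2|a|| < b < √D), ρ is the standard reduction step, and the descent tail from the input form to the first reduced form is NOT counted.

D = 8, ⌊√D⌋ = 2
descent: ρ → (-2,0,1)
descent: ρ → (1,2,-1)  [lands on river]
river: ρ → (-1,2,1)
ρ-cycle length = 2 (tail of 2 descent steps not counted)

2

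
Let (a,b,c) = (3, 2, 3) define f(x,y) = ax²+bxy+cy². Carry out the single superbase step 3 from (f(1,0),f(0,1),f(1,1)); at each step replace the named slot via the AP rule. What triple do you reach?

start (3,3,8) = (f(1,0),f(0,1),f(1,1))
replace slot 3: 2·(3+3) − 8 = 4 → (3,3,4)

3,3,4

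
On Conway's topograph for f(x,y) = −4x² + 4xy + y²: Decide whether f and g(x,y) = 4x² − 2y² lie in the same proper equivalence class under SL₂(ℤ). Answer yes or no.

D₁ = 32, D₂ = 32
river cycle of f (length 2): (1, 4, -4), (-4, 4, 1)
river cycle of g (length 2): (-2, 4, 2), (2, 4, -2)
cycles differ ⇒ inequivalent

no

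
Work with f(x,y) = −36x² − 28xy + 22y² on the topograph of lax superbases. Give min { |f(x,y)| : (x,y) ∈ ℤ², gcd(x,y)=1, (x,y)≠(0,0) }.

descent: ρ → (22,28,-36)  [lands on river]
river: ρ → (-36,44,14)
river: ρ → (14,40,-42)
river: ρ → (-42,44,12)
river: ρ → (12,52,-26)
river: ρ → (-26,52,12)
river: ρ → (12,44,-42)
river: ρ → (-42,40,14)
river: ρ → (14,44,-36)
river: ρ → (-36,28,22)
river: ρ → (22,60,-4)
river: ρ → (-4,60,22)
closes: descent 1, river 12
min |a| on river = 4

4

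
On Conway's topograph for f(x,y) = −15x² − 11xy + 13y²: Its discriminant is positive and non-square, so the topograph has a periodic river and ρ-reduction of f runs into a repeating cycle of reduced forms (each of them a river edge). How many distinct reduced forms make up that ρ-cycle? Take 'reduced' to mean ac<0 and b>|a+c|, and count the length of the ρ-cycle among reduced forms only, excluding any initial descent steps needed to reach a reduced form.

D = 901, ⌊√D⌋ = 30
descent: ρ → (13,11,-15)  [lands on river]
river: ρ → (-15,19,9)
river: ρ → (9,17,-17)
river: ρ → (-17,17,9)
river: ρ → (9,19,-15)
river: ρ → (-15,11,13)
river: ρ → (13,15,-13)
river: ρ → (-13,11,15)
river: ρ → (15,19,-9)
river: ρ → (-9,17,17)
river: ρ → (17,17,-9)
river: ρ → (-9,19,15)
river: ρ → (15,11,-13)
river: ρ → (-13,15,13)
ρ-cycle length = 14 (tail of 1 descent step not counted)

14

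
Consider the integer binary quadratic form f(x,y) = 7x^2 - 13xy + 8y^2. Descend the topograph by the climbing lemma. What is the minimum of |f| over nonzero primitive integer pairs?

translate: b→1 (≡-13 mod 14), so (7,-13,8)→(7,1,2)
flip: (7,1,2)→(2,-1,7)
reduced (well bottom): (2,-1,7) with a≤c, −a<b≤a
well minimum = a = 2

2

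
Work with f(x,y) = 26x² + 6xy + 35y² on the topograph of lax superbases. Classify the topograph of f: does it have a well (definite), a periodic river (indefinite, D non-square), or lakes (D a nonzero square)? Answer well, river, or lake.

D = b²−4ac = 6² − 4·26·35 = -3604
D < 0 ⇒ definite ⇒ every region one sign ⇒ single well

well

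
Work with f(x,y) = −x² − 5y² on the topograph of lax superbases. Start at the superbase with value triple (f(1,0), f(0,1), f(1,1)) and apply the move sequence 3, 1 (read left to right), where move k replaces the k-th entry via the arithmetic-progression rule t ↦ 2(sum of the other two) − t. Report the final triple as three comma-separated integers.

start (-1,-5,-6) = (f(1,0),f(0,1),f(1,1))
replace slot 3: 2·((-1)+(-5)) − (-6) = -6 → (-1,-5,-6)
replace slot 1: 2·((-5)+(-6)) − (-1) = -21 → (-21,-5,-6)

-21,-5,-6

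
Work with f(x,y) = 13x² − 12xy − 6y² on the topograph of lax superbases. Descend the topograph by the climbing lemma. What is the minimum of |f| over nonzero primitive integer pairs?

descent: ρ → (-6,12,13)  [lands on river]
river: ρ → (13,14,-5)
river: ρ → (-5,16,10)
river: ρ → (10,4,-11)
river: ρ → (-11,18,3)
river: ρ → (3,18,-11)
river: ρ → (-11,4,10)
river: ρ → (10,16,-5)
river: ρ → (-5,14,13)
river: ρ → (13,12,-6)
closes: descent 1, river 10
min |a| on river = 3

3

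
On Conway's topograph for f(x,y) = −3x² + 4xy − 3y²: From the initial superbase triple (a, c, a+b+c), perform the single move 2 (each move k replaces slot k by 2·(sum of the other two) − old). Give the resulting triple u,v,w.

start (-3,-3,-2) = (f(1,0),f(0,1),f(1,1))
replace slot 2: 2·((-3)+(-2)) − (-3) = -7 → (-3,-7,-2)

-3,-7,-2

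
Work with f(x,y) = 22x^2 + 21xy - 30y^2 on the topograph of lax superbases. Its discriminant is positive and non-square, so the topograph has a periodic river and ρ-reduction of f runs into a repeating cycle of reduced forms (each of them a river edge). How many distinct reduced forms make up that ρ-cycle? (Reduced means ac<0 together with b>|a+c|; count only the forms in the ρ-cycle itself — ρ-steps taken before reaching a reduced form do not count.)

D = 3081, ⌊√D⌋ = 55
river: ρ → (-30,39,13)
river: ρ → (13,39,-30)
river: ρ → (-30,21,22)
river: ρ → (22,23,-29)
river: ρ → (-29,35,16)
river: ρ → (16,29,-35)
river: ρ → (-35,41,10)
river: ρ → (10,39,-39)
river: ρ → (-39,39,10)
river: ρ → (10,41,-35)
river: ρ → (-35,29,16)
river: ρ → (16,35,-29)
river: ρ → (-29,23,22)
river: ρ → (22,21,-30)
ρ-cycle length = 14 (tail of 0 descent steps not counted)

14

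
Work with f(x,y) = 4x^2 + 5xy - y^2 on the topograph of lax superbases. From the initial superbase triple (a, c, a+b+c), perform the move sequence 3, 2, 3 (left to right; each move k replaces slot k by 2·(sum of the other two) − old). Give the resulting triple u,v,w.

start (4,-1,8) = (f(1,0),f(0,1),f(1,1))
replace slot 3: 2·(4+(-1)) − 8 = -2 → (4,-1,-2)
replace slot 2: 2·(4+(-2)) − (-1) = 5 → (4,5,-2)
replace slot 3: 2·(4+5) − (-2) = 20 → (4,5,20)

4,5,20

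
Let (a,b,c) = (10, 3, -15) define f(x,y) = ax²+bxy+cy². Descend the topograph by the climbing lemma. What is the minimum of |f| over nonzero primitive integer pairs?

descent: ρ → (-15,-3,10)
descent: ρ → (10,23,-2)  [lands on river]
river: ρ → (-2,21,21)
river: ρ → (21,21,-2)
river: ρ → (-2,23,10)
river: ρ → (10,17,-8)
river: ρ → (-8,15,12)
river: ρ → (12,9,-11)
river: ρ → (-11,13,10)
river: ρ → (10,7,-14)
river: ρ → (-14,21,3)
river: ρ → (3,21,-14)
river: ρ → (-14,7,10)
river: ρ → (10,13,-11)
river: ρ → (-11,9,12)
river: ρ → (12,15,-8)
river: ρ → (-8,17,10)
closes: descent 2, river 16
min |a| on river = 2

2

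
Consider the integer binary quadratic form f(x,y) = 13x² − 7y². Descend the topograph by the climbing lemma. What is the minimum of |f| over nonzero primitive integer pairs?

descent: ρ → (-7,14,6)  [lands on river]
river: ρ → (6,10,-11)
river: ρ → (-11,12,5)
river: ρ → (5,18,-2)
river: ρ → (-2,18,5)
river: ρ → (5,12,-11)
river: ρ → (-11,10,6)
river: ρ → (6,14,-7)
closes: descent 1, river 8
min |a| on river = 2

2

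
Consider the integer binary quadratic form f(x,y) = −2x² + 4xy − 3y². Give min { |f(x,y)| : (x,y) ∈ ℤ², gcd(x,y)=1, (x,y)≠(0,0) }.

translate: b→0 (≡-4 mod 4), so (2,-4,3)→(2,0,1)
flip: (2,0,1)→(1,0,2)
reduced (well bottom): (1,0,2) with a≤c, −a<b≤a
well minimum |f| = |-1| = 1 (negative-definite)

1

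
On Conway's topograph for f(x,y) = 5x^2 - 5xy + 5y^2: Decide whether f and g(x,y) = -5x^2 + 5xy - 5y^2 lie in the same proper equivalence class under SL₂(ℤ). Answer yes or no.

D₁ = -75, D₂ = -75
f: translate: b→5 (≡-5 mod 10), so (5,-5,5)→(5,5,5)
f: reduced (well bottom): (5,5,5) with a≤c, −a<b≤a
g is negative-definite; reduce −g:
−g: translate: b→5 (≡-5 mod 10), so (5,-5,5)→(5,5,5)
−g: reduced (well bottom): (5,5,5) with a≤c, −a<b≤a
flip sign back: reduced form of g is (-5,-5,-5)
reduced forms (5, 5, 5) vs (-5, -5, -5) ⇒ inequivalent

no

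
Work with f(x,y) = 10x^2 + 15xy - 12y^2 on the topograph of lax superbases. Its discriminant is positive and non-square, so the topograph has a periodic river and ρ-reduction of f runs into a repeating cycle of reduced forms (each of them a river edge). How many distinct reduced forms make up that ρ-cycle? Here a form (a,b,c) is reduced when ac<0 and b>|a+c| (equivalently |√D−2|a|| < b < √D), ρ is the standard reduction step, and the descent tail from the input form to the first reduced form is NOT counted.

D = 705, ⌊√D⌋ = 26
river: ρ → (-12,9,13)
river: ρ → (13,17,-8)
river: ρ → (-8,15,15)
river: ρ → (15,15,-8)
river: ρ → (-8,17,13)
river: ρ → (13,9,-12)
river: ρ → (-12,15,10)
river: ρ → (10,25,-2)
river: ρ → (-2,23,22)
river: ρ → (22,21,-3)
river: ρ → (-3,21,22)
river: ρ → (22,23,-2)
river: ρ → (-2,25,10)
river: ρ → (10,15,-12)
ρ-cycle length = 14 (tail of 0 descent steps not counted)

14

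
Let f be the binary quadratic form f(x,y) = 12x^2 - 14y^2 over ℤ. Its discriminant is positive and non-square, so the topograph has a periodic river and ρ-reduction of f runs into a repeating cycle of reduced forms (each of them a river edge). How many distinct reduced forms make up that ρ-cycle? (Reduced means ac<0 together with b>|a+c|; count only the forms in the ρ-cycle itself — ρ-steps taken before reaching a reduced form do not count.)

D = 672, ⌊√D⌋ = 25
descent: ρ → (-14,0,12)
descent: ρ → (12,24,-2)  [lands on river]
river: ρ → (-2,24,12)
ρ-cycle length = 2 (tail of 2 descent steps not counted)

2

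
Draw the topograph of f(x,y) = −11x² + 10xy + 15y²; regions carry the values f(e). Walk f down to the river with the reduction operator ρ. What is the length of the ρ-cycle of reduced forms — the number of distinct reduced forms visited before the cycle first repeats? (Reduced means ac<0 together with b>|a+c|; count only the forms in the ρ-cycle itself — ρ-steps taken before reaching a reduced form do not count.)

D = 760, ⌊√D⌋ = 27
river: ρ → (15,20,-6)
river: ρ → (-6,16,21)
river: ρ → (21,26,-1)
river: ρ → (-1,26,21)
river: ρ → (21,16,-6)
river: ρ → (-6,20,15)
river: ρ → (15,10,-11)
river: ρ → (-11,12,14)
river: ρ → (14,16,-9)
river: ρ → (-9,20,10)
river: ρ → (10,20,-9)
river: ρ → (-9,16,14)
river: ρ → (14,12,-11)
river: ρ → (-11,10,15)
ρ-cycle length = 14 (tail of 0 descent steps not counted)

14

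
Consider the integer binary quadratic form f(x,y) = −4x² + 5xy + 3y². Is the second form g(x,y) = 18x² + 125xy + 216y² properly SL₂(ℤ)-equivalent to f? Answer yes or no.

D₁ = 73, D₂ = 73
river cycle of f (length 18): (3, 7, -2), (-2, 5, 6), (6, 7, -1), (-1, 7, 6), (6, 5, -2), (-2, 7, 3), (3, 5, -4), (-4, 3, 4), (4, 5, -3), (-3, 7, 2), … (8 more)
river cycle of g (length 18): (3, 7, -2), (-2, 5, 6), (6, 7, -1), (-1, 7, 6), (6, 5, -2), (-2, 7, 3), (3, 5, -4), (-4, 3, 4), (4, 5, -3), (-3, 7, 2), … (8 more)
cycles coincide ⇒ equivalent

yes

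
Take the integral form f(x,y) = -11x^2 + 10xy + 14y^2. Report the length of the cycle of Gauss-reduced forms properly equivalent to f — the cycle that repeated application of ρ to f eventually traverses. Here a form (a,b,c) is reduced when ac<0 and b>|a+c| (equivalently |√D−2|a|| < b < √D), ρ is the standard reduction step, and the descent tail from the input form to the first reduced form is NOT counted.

D = 716, ⌊√D⌋ = 26
river: ρ → (14,18,-7)
river: ρ → (-7,24,5)
river: ρ → (5,26,-2)
river: ρ → (-2,26,5)
river: ρ → (5,24,-7)
river: ρ → (-7,18,14)
river: ρ → (14,10,-11)
river: ρ → (-11,12,13)
river: ρ → (13,14,-10)
river: ρ → (-10,26,1)
river: ρ → (1,26,-10)
river: ρ → (-10,14,13)
river: ρ → (13,12,-11)
river: ρ → (-11,10,14)
ρ-cycle length = 14 (tail of 0 descent steps not counted)

14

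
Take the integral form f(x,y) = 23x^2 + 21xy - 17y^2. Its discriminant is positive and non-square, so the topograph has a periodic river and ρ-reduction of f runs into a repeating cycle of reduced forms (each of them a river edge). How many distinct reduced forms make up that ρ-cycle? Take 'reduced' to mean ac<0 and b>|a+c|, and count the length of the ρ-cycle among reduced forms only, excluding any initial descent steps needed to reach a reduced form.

D = 2005, ⌊√D⌋ = 44
river: ρ → (-17,13,27)
river: ρ → (27,41,-3)
river: ρ → (-3,43,13)
river: ρ → (13,35,-15)
river: ρ → (-15,25,23)
river: ρ → (23,21,-17)
ρ-cycle length = 6 (tail of 0 descent steps not counted)

6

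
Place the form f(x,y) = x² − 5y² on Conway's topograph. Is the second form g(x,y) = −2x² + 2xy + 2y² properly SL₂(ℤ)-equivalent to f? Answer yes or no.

D₁ = 20, D₂ = 20
river cycle of f (length 2): (1, 4, -1), (-1, 4, 1)
river cycle of g (length 2): (2, 2, -2), (-2, 2, 2)
cycles differ ⇒ inequivalent

no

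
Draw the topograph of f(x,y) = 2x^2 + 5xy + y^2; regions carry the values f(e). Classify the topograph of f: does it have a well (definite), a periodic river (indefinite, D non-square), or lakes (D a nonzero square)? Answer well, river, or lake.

D = b²−4ac = 5² − 4·2·1 = 17
D > 0 non-square ⇒ indefinite ⇒ periodic river

river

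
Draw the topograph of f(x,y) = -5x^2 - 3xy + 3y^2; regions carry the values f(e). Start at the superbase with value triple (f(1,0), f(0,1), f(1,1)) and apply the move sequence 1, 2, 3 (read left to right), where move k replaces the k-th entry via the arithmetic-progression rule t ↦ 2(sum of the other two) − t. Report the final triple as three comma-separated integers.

start (-5,3,-5) = (f(1,0),f(0,1),f(1,1))
replace slot 1: 2·(3+(-5)) − (-5) = 1 → (1,3,-5)
replace slot 2: 2·(1+(-5)) − 3 = -11 → (1,-11,-5)
replace slot 3: 2·(1+(-11)) − (-5) = -15 → (1,-11,-15)

1,-11,-15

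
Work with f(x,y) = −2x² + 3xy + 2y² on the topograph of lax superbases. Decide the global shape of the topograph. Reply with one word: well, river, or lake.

D = b²−4ac = 3² − 4·(-2)·2 = 25
D = 5² is a perfect square ⇒ form factors over ℤ ⇒ lakes

lake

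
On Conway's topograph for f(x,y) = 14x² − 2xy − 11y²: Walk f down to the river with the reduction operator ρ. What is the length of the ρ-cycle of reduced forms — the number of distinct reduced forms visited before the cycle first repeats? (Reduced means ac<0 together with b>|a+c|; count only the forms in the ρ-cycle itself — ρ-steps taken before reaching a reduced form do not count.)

D = 620, ⌊√D⌋ = 24
descent: ρ → (-11,24,1)  [lands on river]
river: ρ → (1,24,-11)
river: ρ → (-11,20,5)
river: ρ → (5,20,-11)
ρ-cycle length = 4 (tail of 1 descent step not counted)

4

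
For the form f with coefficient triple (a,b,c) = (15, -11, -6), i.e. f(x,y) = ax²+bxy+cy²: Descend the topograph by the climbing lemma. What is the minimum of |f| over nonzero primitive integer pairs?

descent: ρ → (-6,11,15)  [lands on river]
river: ρ → (15,19,-2)
river: ρ → (-2,21,5)
river: ρ → (5,19,-6)
river: ρ → (-6,17,8)
river: ρ → (8,15,-8)
river: ρ → (-8,17,6)
river: ρ → (6,19,-5)
river: ρ → (-5,21,2)
river: ρ → (2,19,-15)
river: ρ → (-15,11,6)
river: ρ → (6,13,-13)
river: ρ → (-13,13,6)
river: ρ → (6,11,-15)
river: ρ → (-15,19,2)
river: ρ → (2,21,-5)
river: ρ → (-5,19,6)
river: ρ → (6,17,-8)
river: ρ → (-8,15,8)
river: ρ → (8,17,-6)
river: ρ → (-6,19,5)
river: ρ → (5,21,-2)
river: ρ → (-2,19,15)
river: ρ → (15,11,-6)
river: ρ → (-6,13,13)
river: ρ → (13,13,-6)
closes: descent 1, river 26
min |a| on river = 2

2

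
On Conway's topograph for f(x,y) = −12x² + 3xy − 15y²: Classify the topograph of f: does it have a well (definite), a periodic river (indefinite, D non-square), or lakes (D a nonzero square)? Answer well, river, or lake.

D = b²−4ac = 3² − 4·(-12)·(-15) = -711
D < 0 ⇒ definite ⇒ every region one sign ⇒ single well

well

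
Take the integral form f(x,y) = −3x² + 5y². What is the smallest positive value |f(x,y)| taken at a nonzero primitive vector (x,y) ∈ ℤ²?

descent: ρ → (5,0,-3)
descent: ρ → (-3,6,2)  [lands on river]
river: ρ → (2,6,-3)
closes: descent 2, river 2
min |a| on river = 2

2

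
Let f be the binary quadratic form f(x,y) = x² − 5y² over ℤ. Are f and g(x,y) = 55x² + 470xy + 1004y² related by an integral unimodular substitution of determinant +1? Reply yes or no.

D₁ = 20, D₂ = 20
river cycle of f (length 2): (1, 4, -1), (-1, 4, 1)
river cycle of g (length 2): (-1, 4, 1), (1, 4, -1)
cycles coincide ⇒ equivalent

yes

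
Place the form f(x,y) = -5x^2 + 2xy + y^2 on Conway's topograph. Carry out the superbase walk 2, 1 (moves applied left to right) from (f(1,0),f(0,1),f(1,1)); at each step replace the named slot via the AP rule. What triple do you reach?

start (-5,1,-2) = (f(1,0),f(0,1),f(1,1))
replace slot 2: 2·((-5)+(-2)) − 1 = -15 → (-5,-15,-2)
replace slot 1: 2·((-15)+(-2)) − (-5) = -29 → (-29,-15,-2)

-29,-15,-2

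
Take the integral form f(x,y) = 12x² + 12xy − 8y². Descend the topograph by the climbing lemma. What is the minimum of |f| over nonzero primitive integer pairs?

river: ρ → (-8,20,4)
river: ρ → (4,20,-8)
river: ρ → (-8,12,12)
river: ρ → (12,12,-8)
closes: descent 0, river 4
min |a| on river = 4

4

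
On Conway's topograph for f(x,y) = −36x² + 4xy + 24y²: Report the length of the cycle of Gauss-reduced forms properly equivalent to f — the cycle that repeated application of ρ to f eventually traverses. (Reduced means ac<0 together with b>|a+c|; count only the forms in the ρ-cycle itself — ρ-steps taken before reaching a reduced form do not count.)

D = 3472, ⌊√D⌋ = 58
descent: ρ → (24,44,-16)  [lands on river]
river: ρ → (-16,52,12)
river: ρ → (12,44,-32)
river: ρ → (-32,20,24)
river: ρ → (24,28,-28)
river: ρ → (-28,28,24)
river: ρ → (24,20,-32)
river: ρ → (-32,44,12)
river: ρ → (12,52,-16)
river: ρ → (-16,44,24)
river: ρ → (24,52,-8)
river: ρ → (-8,44,48)
river: ρ → (48,52,-4)
river: ρ → (-4,52,48)
river: ρ → (48,44,-8)
river: ρ → (-8,52,24)
ρ-cycle length = 16 (tail of 1 descent step not counted)

16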